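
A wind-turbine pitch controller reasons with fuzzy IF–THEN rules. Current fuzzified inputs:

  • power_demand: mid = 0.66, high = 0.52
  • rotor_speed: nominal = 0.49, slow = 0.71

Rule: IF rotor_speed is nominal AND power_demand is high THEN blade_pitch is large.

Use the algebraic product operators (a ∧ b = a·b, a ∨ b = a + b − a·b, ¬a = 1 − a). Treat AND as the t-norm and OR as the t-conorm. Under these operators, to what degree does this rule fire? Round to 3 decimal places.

firing strength: nominal=0.49, high=0.52; AND[a·b] → w = 0.2548

0.255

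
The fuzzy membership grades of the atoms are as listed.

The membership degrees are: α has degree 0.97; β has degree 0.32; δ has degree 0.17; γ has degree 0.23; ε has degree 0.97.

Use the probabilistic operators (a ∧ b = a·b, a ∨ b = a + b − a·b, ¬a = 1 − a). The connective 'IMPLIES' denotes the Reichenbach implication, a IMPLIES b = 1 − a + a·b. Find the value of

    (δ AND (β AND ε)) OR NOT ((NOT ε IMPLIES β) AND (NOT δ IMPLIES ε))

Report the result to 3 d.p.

0.095

β AND ε = a·b on (0.3200, 0.9700) = 0.3104
δ AND (β AND ε) = a·b on (0.1700, 0.3104) = 0.0528
NOT ε = 1 − 0.9700 = 0.0300
NOT ε IMPLIES β  [Reichenbach: 1 − a + a·b] with a=0.0300, b=0.3200 → 0.9796
NOT δ = 1 − 0.1700 = 0.8300
NOT δ IMPLIES ε  [Reichenbach: 1 − a + a·b] with a=0.8300, b=0.9700 → 0.9751
(NOT ε IMPLIES β) AND (NOT δ IMPLIES ε) = a·b on (0.9796, 0.9751) = 0.9552
NOT ((NOT ε IMPLIES β) AND (NOT δ IMPLIES ε)) = 1 − 0.9552 = 0.0448
(δ AND (β AND ε)) OR NOT ((NOT ε IMPLIES β) AND (NOT δ IMPLIES ε)) = a + b − a·b on (0.0528, 0.0448) = 0.0952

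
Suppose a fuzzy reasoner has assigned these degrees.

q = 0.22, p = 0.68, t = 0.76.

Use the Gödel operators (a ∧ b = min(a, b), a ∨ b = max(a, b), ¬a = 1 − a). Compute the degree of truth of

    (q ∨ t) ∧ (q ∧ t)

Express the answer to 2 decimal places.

q ∨ t = max(a, b) on (0.22, 0.76) = 0.76
q ∧ t = min(a, b) on (0.22, 0.76) = 0.22
(q ∨ t) ∧ (q ∧ t) = min(a, b) on (0.76, 0.22) = 0.22

0.22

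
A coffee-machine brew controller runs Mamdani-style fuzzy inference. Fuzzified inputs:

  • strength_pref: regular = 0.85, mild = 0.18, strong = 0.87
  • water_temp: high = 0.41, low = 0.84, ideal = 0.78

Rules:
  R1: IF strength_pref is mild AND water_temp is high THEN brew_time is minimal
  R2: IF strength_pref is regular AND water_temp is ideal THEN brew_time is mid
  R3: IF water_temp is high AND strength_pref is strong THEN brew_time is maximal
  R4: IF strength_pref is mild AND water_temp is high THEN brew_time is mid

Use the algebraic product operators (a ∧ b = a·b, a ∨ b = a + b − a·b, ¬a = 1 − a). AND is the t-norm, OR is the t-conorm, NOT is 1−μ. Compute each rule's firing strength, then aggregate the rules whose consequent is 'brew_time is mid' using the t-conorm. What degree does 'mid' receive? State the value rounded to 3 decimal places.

R1: mild=0.18, high=0.41; AND[a·b] → w = 0.0738
R2: regular=0.85, ideal=0.78; AND[a·b] → w = 0.6630
R3: high=0.41, strong=0.87; AND[a·b] → w = 0.3567
R4: mild=0.18, high=0.41; AND[a·b] → w = 0.0738
Rules with consequent 'mid': {R2, R4} → strengths 0.6630, 0.0738
Aggregate via t-conorm [a + b − a·b]: 0.6879

0.688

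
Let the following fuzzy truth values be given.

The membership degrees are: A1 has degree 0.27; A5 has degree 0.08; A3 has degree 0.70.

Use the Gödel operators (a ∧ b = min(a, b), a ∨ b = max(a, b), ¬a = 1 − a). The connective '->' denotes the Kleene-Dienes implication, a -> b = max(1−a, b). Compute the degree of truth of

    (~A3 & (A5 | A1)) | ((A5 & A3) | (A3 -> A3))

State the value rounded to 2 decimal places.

0.70

~A3 = 1 − 0.70 = 0.30
A5 | A1 = max(a, b) on (0.08, 0.27) = 0.27
~A3 & (A5 | A1) = min(a, b) on (0.30, 0.27) = 0.27
A5 & A3 = min(a, b) on (0.08, 0.70) = 0.08
A3 -> A3  [Kleene-Dienes: max(1−a, b)] with a=0.70, b=0.70 → 0.70
(A5 & A3) | (A3 -> A3) = max(a, b) on (0.08, 0.70) = 0.70
(~A3 & (A5 | A1)) | ((A5 & A3) | (A3 -> A3)) = max(a, b) on (0.27, 0.70) = 0.70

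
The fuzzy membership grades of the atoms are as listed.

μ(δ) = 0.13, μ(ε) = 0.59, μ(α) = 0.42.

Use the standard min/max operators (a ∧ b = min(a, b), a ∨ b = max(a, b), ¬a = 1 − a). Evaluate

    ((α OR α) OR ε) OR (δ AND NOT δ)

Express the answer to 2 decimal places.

α OR α = max(a, b) on (0.42, 0.42) = 0.42
(α OR α) OR ε = max(a, b) on (0.42, 0.59) = 0.59
NOT δ = 1 − 0.13 = 0.87
δ AND NOT δ = min(a, b) on (0.13, 0.87) = 0.13
((α OR α) OR ε) OR (δ AND NOT δ) = max(a, b) on (0.59, 0.13) = 0.59

0.59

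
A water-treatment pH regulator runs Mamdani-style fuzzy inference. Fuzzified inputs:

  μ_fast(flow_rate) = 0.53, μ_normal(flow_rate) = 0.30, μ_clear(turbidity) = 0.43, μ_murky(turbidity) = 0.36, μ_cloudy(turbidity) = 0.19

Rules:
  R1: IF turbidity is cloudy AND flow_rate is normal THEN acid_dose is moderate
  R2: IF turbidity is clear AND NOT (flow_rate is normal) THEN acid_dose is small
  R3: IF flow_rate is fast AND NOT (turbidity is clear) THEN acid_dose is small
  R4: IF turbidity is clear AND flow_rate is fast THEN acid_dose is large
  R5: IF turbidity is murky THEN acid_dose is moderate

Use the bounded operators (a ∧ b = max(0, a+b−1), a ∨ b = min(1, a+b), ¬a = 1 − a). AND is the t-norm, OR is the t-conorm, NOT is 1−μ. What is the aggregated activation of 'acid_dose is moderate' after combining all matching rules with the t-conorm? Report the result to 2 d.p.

R1: cloudy=0.19, normal=0.30; AND[max(0, a+b−1)] → w = 0.00
R2: clear=0.43, ¬normal=1−0.30=0.70; AND[max(0, a+b−1)] → w = 0.13
R3: fast=0.53, ¬clear=1−0.43=0.57; AND[max(0, a+b−1)] → w = 0.10
R4: clear=0.43, fast=0.53; AND[max(0, a+b−1)] → w = 0.00
R5: murky=0.36 → w = 0.36
Rules with consequent 'moderate': {R1, R5} → strengths 0.00, 0.36
Aggregate via t-conorm [min(1, a+b)]: 0.36

0.36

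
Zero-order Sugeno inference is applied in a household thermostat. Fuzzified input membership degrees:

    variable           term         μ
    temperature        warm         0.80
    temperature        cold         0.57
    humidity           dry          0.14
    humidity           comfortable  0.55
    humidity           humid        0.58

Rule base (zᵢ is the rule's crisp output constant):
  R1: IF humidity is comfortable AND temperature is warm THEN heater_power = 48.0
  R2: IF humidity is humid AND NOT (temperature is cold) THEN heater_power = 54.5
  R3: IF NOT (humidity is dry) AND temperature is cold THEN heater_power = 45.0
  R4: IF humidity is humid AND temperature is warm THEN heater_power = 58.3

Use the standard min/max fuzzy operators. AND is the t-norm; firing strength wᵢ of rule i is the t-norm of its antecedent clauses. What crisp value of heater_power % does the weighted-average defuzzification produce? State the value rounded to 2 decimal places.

R1 (z=48.0): comfortable=0.55, warm=0.80; AND[min(a, b)] → w = 0.55
R2 (z=54.5): humid=0.58, ¬cold=1−0.57=0.43; AND[min(a, b)] → w = 0.43
R3 (z=45.0): ¬dry=1−0.14=0.86, cold=0.57; AND[min(a, b)] → w = 0.57
R4 (z=58.3): humid=0.58, warm=0.80; AND[min(a, b)] → w = 0.58
Weighted average = (0.55·48.0 + 0.43·54.5 + 0.57·45.0 + 0.58·58.3) / (0.55 + 0.43 + 0.57 + 0.58)
  = 109.2990 / 2.1300 = 51.31

51.31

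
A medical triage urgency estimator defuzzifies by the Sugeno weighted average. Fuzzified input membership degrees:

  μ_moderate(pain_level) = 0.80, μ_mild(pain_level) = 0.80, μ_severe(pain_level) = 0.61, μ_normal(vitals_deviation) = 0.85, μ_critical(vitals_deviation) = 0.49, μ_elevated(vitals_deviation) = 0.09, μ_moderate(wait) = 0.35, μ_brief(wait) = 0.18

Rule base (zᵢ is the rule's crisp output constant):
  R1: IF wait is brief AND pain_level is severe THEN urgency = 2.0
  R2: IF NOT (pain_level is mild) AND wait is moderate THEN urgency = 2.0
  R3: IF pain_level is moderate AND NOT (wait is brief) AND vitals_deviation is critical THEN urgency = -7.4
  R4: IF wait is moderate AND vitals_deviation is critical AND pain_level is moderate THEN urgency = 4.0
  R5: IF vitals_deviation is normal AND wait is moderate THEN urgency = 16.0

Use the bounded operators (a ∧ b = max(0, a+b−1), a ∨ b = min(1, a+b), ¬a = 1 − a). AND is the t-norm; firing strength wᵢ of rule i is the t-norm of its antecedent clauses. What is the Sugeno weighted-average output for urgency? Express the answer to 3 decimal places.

R1 (z=2.0): brief=0.18, severe=0.61; AND[max(0, a+b−1)] → w = 0.00
R2 (z=2.0): ¬mild=1−0.80=0.20, moderate=0.35; AND[max(0, a+b−1)] → w = 0.00
R3 (z=-7.4): moderate=0.80, ¬brief=1−0.18=0.82, critical=0.49; AND[max(0, a+b−1)] → w = 0.11
R4 (z=4.0): moderate=0.35, critical=0.49, moderate=0.80; AND[max(0, a+b−1)] → w = 0.00
R5 (z=16.0): normal=0.85, moderate=0.35; AND[max(0, a+b−1)] → w = 0.20
Weighted average = (0.00·2.0 + 0.00·2.0 + 0.11·-7.4 + 0.00·4.0 + 0.20·16.0) / (0.00 + 0.00 + 0.11 + 0.00 + 0.20)
  = 2.3860 / 0.3100 = 7.697

7.697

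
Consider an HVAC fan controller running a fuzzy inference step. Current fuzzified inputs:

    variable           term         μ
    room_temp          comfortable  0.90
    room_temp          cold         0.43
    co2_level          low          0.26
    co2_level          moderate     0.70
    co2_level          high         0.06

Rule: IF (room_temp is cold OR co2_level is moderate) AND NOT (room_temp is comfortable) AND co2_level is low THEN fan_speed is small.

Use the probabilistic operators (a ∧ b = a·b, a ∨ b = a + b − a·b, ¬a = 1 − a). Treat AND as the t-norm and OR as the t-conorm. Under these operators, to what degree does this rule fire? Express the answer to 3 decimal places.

firing strength: (cold=0.43 OR moderate=0.70) = 0.8290; AND[a·b] with ¬comfortable=1−0.90=0.10, low=0.26 → w = 0.0216

0.022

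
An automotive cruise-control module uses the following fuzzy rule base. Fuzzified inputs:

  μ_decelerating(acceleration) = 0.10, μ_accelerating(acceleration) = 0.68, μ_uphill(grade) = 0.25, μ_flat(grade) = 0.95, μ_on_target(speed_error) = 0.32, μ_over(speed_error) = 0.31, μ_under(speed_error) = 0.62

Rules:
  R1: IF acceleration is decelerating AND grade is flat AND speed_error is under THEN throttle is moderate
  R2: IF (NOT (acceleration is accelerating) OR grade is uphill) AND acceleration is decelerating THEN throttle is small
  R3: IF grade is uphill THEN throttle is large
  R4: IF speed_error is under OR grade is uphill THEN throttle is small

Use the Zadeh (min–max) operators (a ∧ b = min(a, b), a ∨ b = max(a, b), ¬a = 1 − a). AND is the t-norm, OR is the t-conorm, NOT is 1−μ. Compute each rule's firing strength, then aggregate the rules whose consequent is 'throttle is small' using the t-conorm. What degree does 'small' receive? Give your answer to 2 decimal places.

0.62

R1: decelerating=0.10, flat=0.95, under=0.62; AND[min(a, b)] → w = 0.10
R2: (¬accelerating=1−0.68=0.32 OR uphill=0.25) = 0.32; AND[min(a, b)] with decelerating=0.10 → w = 0.10
R3: uphill=0.25 → w = 0.25
R4: under=0.62, uphill=0.25; OR[max(a, b)] → w = 0.62
Rules with consequent 'small': {R2, R4} → strengths 0.10, 0.62
Aggregate via t-conorm [max(a, b)]: 0.62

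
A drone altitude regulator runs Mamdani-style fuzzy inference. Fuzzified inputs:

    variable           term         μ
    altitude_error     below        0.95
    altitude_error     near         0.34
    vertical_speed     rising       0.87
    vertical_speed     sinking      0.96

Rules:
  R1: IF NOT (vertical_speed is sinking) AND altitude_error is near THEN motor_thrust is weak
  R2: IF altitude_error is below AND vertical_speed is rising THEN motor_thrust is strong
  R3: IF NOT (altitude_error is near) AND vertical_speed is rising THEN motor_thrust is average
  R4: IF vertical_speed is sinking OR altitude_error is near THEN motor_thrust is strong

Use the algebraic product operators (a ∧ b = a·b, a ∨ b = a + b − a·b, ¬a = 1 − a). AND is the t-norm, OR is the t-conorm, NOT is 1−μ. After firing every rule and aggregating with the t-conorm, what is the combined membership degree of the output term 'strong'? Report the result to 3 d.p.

R1: ¬sinking=1−0.96=0.04, near=0.34; AND[a·b] → w = 0.0136
R2: below=0.95, rising=0.87; AND[a·b] → w = 0.8265
R3: ¬near=1−0.34=0.66, rising=0.87; AND[a·b] → w = 0.5742
R4: sinking=0.96, near=0.34; OR[a + b − a·b] → w = 0.9736
Rules with consequent 'strong': {R2, R4} → strengths 0.8265, 0.9736
Aggregate via t-conorm [a + b − a·b]: 0.9954

0.995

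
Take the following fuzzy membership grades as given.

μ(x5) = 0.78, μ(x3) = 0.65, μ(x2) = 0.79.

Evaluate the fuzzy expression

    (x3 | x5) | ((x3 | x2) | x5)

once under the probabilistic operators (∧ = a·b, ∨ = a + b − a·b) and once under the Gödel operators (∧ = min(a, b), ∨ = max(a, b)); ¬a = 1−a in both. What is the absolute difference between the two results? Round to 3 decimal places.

Under probabilistic:
  x3 | x5 = a + b − a·b on (0.6500, 0.7800) = 0.9230
  x3 | x2 = a + b − a·b on (0.6500, 0.7900) = 0.9265
  (x3 | x2) | x5 = a + b − a·b on (0.9265, 0.7800) = 0.9838
  (x3 | x5) | ((x3 | x2) | x5) = a + b − a·b on (0.9230, 0.9838) = 0.9988
  → value = 0.9988
Under Gödel:
  x3 | x5 = max(a, b) on (0.65, 0.78) = 0.78
  x3 | x2 = max(a, b) on (0.65, 0.79) = 0.79
  (x3 | x2) | x5 = max(a, b) on (0.79, 0.78) = 0.79
  (x3 | x5) | ((x3 | x2) | x5) = max(a, b) on (0.78, 0.79) = 0.79
  → value = 0.7900
|0.9988 − 0.7900| = 0.209

0.209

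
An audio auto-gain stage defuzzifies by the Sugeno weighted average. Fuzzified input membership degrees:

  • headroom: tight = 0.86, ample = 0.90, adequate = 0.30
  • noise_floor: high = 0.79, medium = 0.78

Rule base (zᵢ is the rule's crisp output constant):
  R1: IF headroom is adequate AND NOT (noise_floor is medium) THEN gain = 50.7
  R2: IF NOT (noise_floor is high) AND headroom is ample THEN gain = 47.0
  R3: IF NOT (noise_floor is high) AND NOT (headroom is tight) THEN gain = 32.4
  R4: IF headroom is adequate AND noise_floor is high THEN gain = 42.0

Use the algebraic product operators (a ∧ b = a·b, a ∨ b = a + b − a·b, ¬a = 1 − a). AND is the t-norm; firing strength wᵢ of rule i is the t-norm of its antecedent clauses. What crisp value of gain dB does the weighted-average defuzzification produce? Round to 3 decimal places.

44.372

R1 (z=50.7): adequate=0.30, ¬medium=1−0.78=0.22; AND[a·b] → w = 0.0660
R2 (z=47.0): ¬high=1−0.79=0.21, ample=0.90; AND[a·b] → w = 0.1890
R3 (z=32.4): ¬high=1−0.79=0.21, ¬tight=1−0.86=0.14; AND[a·b] → w = 0.0294
R4 (z=42.0): adequate=0.30, high=0.79; AND[a·b] → w = 0.2370
Weighted average = (0.0660·50.7 + 0.1890·47.0 + 0.0294·32.4 + 0.2370·42.0) / (0.0660 + 0.1890 + 0.0294 + 0.2370)
  = 23.1358 / 0.5214 = 44.372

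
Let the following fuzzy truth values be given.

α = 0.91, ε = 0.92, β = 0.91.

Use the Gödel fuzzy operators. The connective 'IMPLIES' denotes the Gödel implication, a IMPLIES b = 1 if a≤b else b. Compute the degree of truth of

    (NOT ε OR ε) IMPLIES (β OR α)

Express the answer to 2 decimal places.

0.91

NOT ε = 1 − 0.92 = 0.08
NOT ε OR ε = max(a, b) on (0.08, 0.92) = 0.92
β OR α = max(a, b) on (0.91, 0.91) = 0.91
(NOT ε OR ε) IMPLIES (β OR α)  [Gödel: 1 if a≤b else b] with a=0.92, b=0.91 → 0.91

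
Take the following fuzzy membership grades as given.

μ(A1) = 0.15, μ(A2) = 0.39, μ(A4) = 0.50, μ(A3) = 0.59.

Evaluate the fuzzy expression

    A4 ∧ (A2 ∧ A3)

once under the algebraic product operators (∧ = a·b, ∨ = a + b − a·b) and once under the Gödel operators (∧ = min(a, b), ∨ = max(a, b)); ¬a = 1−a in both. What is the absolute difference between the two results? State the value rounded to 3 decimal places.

Under algebraic product:
  A2 ∧ A3 = a·b on (0.3900, 0.5900) = 0.2301
  A4 ∧ (A2 ∧ A3) = a·b on (0.5000, 0.2301) = 0.1150
  → value = 0.1150
Under Gödel:
  A2 ∧ A3 = min(a, b) on (0.39, 0.59) = 0.39
  A4 ∧ (A2 ∧ A3) = min(a, b) on (0.50, 0.39) = 0.39
  → value = 0.3900
|0.1150 − 0.3900| = 0.275

0.275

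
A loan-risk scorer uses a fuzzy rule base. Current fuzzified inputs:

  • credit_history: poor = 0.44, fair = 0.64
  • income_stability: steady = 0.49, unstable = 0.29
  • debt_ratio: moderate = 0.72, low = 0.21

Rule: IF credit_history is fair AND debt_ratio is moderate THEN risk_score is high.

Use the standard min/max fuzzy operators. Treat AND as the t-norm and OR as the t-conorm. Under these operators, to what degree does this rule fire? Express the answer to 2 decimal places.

0.64

firing strength: fair=0.64, moderate=0.72; AND[min(a, b)] → w = 0.64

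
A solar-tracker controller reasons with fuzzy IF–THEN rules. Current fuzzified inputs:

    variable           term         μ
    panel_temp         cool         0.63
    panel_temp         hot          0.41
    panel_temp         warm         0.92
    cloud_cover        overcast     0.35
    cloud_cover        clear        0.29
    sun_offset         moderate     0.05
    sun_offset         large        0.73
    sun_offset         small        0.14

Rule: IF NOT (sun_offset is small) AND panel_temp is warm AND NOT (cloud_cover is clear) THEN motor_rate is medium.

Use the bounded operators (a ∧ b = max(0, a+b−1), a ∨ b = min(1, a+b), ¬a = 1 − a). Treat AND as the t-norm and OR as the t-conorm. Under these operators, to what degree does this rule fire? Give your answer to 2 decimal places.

firing strength: ¬small=1−0.14=0.86, warm=0.92, ¬clear=1−0.29=0.71; AND[max(0, a+b−1)] → w = 0.49

0.49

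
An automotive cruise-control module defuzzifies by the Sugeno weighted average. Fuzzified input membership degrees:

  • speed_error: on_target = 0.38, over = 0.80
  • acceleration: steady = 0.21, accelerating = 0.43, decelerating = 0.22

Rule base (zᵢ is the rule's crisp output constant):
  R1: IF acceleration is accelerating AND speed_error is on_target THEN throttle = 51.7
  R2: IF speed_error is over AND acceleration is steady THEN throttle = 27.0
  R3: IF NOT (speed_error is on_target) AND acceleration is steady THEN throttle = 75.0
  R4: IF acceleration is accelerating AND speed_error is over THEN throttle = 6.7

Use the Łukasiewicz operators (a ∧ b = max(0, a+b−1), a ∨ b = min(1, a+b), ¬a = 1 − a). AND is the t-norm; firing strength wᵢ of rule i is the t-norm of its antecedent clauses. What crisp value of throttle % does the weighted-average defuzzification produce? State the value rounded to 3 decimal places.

7.546

R1 (z=51.7): accelerating=0.43, on_target=0.38; AND[max(0, a+b−1)] → w = 0.00
R2 (z=27.0): over=0.80, steady=0.21; AND[max(0, a+b−1)] → w = 0.01
R3 (z=75.0): ¬on_target=1−0.38=0.62, steady=0.21; AND[max(0, a+b−1)] → w = 0.00
R4 (z=6.7): accelerating=0.43, over=0.80; AND[max(0, a+b−1)] → w = 0.23
Weighted average = (0.00·51.7 + 0.01·27.0 + 0.00·75.0 + 0.23·6.7) / (0.00 + 0.01 + 0.00 + 0.23)
  = 1.8110 / 0.2400 = 7.546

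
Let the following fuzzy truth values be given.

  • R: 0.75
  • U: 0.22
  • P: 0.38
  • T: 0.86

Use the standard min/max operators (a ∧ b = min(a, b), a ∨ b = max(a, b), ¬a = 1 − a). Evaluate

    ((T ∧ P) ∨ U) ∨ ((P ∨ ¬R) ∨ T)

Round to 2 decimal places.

T ∧ P = min(a, b) on (0.86, 0.38) = 0.38
(T ∧ P) ∨ U = max(a, b) on (0.38, 0.22) = 0.38
¬R = 1 − 0.75 = 0.25
P ∨ ¬R = max(a, b) on (0.38, 0.25) = 0.38
(P ∨ ¬R) ∨ T = max(a, b) on (0.38, 0.86) = 0.86
((T ∧ P) ∨ U) ∨ ((P ∨ ¬R) ∨ T) = max(a, b) on (0.38, 0.86) = 0.86

0.86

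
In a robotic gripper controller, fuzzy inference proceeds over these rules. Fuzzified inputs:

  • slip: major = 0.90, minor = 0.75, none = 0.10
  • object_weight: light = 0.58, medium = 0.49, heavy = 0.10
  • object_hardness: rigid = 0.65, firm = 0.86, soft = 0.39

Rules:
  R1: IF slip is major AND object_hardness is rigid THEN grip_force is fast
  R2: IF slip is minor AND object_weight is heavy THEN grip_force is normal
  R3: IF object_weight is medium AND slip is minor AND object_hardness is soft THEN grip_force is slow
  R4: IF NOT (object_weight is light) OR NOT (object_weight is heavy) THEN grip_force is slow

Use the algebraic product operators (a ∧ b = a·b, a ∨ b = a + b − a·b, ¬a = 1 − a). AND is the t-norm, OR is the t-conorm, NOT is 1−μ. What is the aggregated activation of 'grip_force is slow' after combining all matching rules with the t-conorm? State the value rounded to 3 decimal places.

R1: major=0.90, rigid=0.65; AND[a·b] → w = 0.5850
R2: minor=0.75, heavy=0.10; AND[a·b] → w = 0.0750
R3: medium=0.49, minor=0.75, soft=0.39; AND[a·b] → w = 0.1433
R4: ¬light=1−0.58=0.42, ¬heavy=1−0.10=0.90; OR[a + b − a·b] → w = 0.9420
Rules with consequent 'slow': {R3, R4} → strengths 0.1433, 0.9420
Aggregate via t-conorm [a + b − a·b]: 0.9503

0.950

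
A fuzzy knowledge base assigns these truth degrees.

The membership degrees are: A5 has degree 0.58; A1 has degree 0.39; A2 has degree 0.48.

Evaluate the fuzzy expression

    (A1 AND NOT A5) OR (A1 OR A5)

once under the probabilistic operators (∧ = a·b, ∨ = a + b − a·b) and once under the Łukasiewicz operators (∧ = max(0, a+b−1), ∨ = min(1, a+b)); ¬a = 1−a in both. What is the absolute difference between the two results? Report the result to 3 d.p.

Under probabilistic:
  NOT A5 = 1 − 0.5800 = 0.4200
  A1 AND NOT A5 = a·b on (0.3900, 0.4200) = 0.1638
  A1 OR A5 = a + b − a·b on (0.3900, 0.5800) = 0.7438
  (A1 AND NOT A5) OR (A1 OR A5) = a + b − a·b on (0.1638, 0.7438) = 0.7858
  → value = 0.7858
Under Łukasiewicz:
  NOT A5 = 1 − 0.58 = 0.42
  A1 AND NOT A5 = max(0, a+b−1) on (0.39, 0.42) = 0.00
  A1 OR A5 = min(1, a+b) on (0.39, 0.58) = 0.97
  (A1 AND NOT A5) OR (A1 OR A5) = min(1, a+b) on (0.00, 0.97) = 0.97
  → value = 0.9700
|0.7858 − 0.9700| = 0.184

0.184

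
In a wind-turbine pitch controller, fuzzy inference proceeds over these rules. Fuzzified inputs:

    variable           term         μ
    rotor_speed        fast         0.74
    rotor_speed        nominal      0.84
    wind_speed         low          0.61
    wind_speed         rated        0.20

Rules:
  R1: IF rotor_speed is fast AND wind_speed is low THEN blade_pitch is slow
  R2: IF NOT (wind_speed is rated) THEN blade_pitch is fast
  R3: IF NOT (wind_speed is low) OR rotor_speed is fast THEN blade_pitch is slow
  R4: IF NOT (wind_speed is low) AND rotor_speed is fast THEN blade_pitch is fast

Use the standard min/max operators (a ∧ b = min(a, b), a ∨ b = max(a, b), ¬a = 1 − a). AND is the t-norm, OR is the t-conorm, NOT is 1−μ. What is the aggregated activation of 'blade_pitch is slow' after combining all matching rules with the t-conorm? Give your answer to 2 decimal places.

R1: fast=0.74, low=0.61; AND[min(a, b)] → w = 0.61
R2: ¬rated=1−0.20=0.80 → w = 0.80
R3: ¬low=1−0.61=0.39, fast=0.74; OR[max(a, b)] → w = 0.74
R4: ¬low=1−0.61=0.39, fast=0.74; AND[min(a, b)] → w = 0.39
Rules with consequent 'slow': {R1, R3} → strengths 0.61, 0.74
Aggregate via t-conorm [max(a, b)]: 0.74

0.74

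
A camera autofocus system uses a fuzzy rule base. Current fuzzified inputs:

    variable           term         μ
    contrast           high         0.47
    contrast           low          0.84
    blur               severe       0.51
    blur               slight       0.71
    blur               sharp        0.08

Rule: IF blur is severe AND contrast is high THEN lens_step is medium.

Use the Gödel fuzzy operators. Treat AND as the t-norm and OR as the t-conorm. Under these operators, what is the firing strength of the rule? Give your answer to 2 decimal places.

0.47

firing strength: severe=0.51, high=0.47; AND[min(a, b)] → w = 0.47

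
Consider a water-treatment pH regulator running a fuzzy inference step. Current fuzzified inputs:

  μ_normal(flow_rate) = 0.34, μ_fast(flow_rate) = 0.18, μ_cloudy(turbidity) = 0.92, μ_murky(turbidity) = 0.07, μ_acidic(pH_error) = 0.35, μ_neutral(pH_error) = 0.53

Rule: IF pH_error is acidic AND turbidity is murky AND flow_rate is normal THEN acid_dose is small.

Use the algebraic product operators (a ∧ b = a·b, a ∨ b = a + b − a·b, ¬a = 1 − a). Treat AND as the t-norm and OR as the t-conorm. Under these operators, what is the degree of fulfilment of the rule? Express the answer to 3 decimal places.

firing strength: acidic=0.35, murky=0.07, normal=0.34; AND[a·b] → w = 0.0083

0.008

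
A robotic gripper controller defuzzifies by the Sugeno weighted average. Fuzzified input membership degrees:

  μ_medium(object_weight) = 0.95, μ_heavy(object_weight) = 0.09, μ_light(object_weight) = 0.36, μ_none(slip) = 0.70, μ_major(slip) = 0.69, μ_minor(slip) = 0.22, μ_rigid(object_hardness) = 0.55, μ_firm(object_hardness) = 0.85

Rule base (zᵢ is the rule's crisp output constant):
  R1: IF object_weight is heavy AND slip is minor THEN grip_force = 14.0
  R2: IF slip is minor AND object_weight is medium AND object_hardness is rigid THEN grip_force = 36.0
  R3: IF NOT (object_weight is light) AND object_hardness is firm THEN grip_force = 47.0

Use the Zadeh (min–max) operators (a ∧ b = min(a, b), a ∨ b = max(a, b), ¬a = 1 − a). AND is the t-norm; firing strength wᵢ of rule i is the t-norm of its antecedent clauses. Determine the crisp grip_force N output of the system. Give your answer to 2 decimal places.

R1 (z=14.0): heavy=0.09, minor=0.22; AND[min(a, b)] → w = 0.09
R2 (z=36.0): minor=0.22, medium=0.95, rigid=0.55; AND[min(a, b)] → w = 0.22
R3 (z=47.0): ¬light=1−0.36=0.64, firm=0.85; AND[min(a, b)] → w = 0.64
Weighted average = (0.09·14.0 + 0.22·36.0 + 0.64·47.0) / (0.09 + 0.22 + 0.64)
  = 39.2600 / 0.9500 = 41.33

41.33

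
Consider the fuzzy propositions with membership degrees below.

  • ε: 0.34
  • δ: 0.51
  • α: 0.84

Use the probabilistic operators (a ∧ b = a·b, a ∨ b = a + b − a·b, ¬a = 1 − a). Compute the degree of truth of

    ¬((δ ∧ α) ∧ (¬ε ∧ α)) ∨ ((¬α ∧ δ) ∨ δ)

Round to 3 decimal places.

δ ∧ α = a·b on (0.5100, 0.8400) = 0.4284
¬ε = 1 − 0.3400 = 0.6600
¬ε ∧ α = a·b on (0.6600, 0.8400) = 0.5544
(δ ∧ α) ∧ (¬ε ∧ α) = a·b on (0.4284, 0.5544) = 0.2375
¬((δ ∧ α) ∧ (¬ε ∧ α)) = 1 − 0.2375 = 0.7625
¬α = 1 − 0.8400 = 0.1600
¬α ∧ δ = a·b on (0.1600, 0.5100) = 0.0816
(¬α ∧ δ) ∨ δ = a + b − a·b on (0.0816, 0.5100) = 0.5500
¬((δ ∧ α) ∧ (¬ε ∧ α)) ∨ ((¬α ∧ δ) ∨ δ) = a + b − a·b on (0.7625, 0.5500) = 0.8931

0.893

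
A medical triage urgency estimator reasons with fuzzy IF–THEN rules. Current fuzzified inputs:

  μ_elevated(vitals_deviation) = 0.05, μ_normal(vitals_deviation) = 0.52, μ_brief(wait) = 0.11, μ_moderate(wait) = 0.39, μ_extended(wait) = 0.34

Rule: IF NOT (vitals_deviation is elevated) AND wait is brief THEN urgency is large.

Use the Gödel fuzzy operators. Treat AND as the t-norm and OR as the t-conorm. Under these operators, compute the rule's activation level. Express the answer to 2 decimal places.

firing strength: ¬elevated=1−0.05=0.95, brief=0.11; AND[min(a, b)] → w = 0.11

0.11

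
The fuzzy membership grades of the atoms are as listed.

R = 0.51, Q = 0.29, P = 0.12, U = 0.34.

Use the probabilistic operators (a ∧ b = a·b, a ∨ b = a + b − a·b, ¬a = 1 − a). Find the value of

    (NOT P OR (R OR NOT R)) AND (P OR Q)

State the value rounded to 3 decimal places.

0.364

NOT P = 1 − 0.1200 = 0.8800
NOT R = 1 − 0.5100 = 0.4900
R OR NOT R = a + b − a·b on (0.5100, 0.4900) = 0.7501
NOT P OR (R OR NOT R) = a + b − a·b on (0.8800, 0.7501) = 0.9700
P OR Q = a + b − a·b on (0.1200, 0.2900) = 0.3752
(NOT P OR (R OR NOT R)) AND (P OR Q) = a·b on (0.9700, 0.3752) = 0.3639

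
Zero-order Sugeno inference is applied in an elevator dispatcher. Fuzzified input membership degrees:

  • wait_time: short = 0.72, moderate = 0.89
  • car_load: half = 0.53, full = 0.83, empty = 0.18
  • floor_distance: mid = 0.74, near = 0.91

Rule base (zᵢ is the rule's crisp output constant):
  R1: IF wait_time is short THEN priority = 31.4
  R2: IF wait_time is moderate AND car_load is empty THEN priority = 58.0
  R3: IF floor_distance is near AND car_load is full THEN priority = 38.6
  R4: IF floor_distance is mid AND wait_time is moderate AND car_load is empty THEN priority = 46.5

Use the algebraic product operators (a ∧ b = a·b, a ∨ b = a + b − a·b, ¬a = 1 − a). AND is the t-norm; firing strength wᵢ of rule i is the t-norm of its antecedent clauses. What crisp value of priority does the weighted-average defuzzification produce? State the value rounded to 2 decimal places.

37.95

R1 (z=31.4): short=0.72 → w = 0.7200
R2 (z=58.0): moderate=0.89, empty=0.18; AND[a·b] → w = 0.1602
R3 (z=38.6): near=0.91, full=0.83; AND[a·b] → w = 0.7553
R4 (z=46.5): mid=0.74, moderate=0.89, empty=0.18; AND[a·b] → w = 0.1185
Weighted average = (0.7200·31.4 + 0.1602·58.0 + 0.7553·38.6 + 0.1185·46.5) / (0.7200 + 0.1602 + 0.7553 + 0.1185)
  = 66.5667 / 1.7540 = 37.95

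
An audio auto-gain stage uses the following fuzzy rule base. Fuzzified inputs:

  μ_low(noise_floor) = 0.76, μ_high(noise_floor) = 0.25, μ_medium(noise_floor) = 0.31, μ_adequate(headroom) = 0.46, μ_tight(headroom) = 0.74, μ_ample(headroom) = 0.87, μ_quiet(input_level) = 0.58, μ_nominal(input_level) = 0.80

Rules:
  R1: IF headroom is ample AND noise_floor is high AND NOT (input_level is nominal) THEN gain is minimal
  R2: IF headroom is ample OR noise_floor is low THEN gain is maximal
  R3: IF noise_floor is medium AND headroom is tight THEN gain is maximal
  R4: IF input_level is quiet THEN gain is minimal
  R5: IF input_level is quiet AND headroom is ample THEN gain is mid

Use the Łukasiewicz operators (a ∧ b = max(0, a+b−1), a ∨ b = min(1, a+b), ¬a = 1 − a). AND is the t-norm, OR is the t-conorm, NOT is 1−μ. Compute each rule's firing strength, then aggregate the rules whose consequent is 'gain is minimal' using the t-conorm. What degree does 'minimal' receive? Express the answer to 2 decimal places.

0.58

R1: ample=0.87, high=0.25, ¬nominal=1−0.80=0.20; AND[max(0, a+b−1)] → w = 0.00
R2: ample=0.87, low=0.76; OR[min(1, a+b)] → w = 1.00
R3: medium=0.31, tight=0.74; AND[max(0, a+b−1)] → w = 0.05
R4: quiet=0.58 → w = 0.58
R5: quiet=0.58, ample=0.87; AND[max(0, a+b−1)] → w = 0.45
Rules with consequent 'minimal': {R1, R4} → strengths 0.00, 0.58
Aggregate via t-conorm [min(1, a+b)]: 0.58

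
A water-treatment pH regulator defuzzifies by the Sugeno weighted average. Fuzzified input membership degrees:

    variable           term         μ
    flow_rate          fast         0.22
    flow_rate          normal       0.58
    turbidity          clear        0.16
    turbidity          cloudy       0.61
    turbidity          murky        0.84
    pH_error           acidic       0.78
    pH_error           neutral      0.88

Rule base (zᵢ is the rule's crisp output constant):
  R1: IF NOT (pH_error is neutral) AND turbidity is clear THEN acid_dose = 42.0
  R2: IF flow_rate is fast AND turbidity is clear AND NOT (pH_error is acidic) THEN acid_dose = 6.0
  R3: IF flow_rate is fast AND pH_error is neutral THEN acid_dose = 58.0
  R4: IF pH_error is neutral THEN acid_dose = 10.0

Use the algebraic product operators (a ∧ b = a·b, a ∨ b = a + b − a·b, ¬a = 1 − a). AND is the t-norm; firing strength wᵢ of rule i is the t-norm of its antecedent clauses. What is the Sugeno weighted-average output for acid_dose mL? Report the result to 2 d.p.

R1 (z=42.0): ¬neutral=1−0.88=0.12, clear=0.16; AND[a·b] → w = 0.0192
R2 (z=6.0): fast=0.22, clear=0.16, ¬acidic=1−0.78=0.22; AND[a·b] → w = 0.0077
R3 (z=58.0): fast=0.22, neutral=0.88; AND[a·b] → w = 0.1936
R4 (z=10.0): neutral=0.88 → w = 0.8800
Weighted average = (0.0192·42.0 + 0.0077·6.0 + 0.1936·58.0 + 0.8800·10.0) / (0.0192 + 0.0077 + 0.1936 + 0.8800)
  = 20.8817 / 1.1005 = 18.97

18.97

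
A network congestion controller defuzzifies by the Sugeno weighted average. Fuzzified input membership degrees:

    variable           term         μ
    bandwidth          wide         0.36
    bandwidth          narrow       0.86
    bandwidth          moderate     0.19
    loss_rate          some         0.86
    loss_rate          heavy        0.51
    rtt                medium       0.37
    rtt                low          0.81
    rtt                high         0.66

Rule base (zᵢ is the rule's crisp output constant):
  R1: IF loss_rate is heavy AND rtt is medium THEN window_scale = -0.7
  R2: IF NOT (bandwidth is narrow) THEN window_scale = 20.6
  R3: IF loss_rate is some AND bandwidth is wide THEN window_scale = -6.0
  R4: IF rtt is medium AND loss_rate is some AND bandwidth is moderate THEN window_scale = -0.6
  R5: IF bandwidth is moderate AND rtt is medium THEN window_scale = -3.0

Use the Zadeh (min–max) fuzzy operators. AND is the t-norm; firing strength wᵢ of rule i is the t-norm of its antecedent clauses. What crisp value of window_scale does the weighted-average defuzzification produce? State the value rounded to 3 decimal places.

R1 (z=-0.7): heavy=0.51, medium=0.37; AND[min(a, b)] → w = 0.37
R2 (z=20.6): ¬narrow=1−0.86=0.14 → w = 0.14
R3 (z=-6.0): some=0.86, wide=0.36; AND[min(a, b)] → w = 0.36
R4 (z=-0.6): medium=0.37, some=0.86, moderate=0.19; AND[min(a, b)] → w = 0.19
R5 (z=-3.0): moderate=0.19, medium=0.37; AND[min(a, b)] → w = 0.19
Weighted average = (0.37·-0.7 + 0.14·20.6 + 0.36·-6.0 + 0.19·-0.6 + 0.19·-3.0) / (0.37 + 0.14 + 0.36 + 0.19 + 0.19)
  = -0.2190 / 1.2500 = -0.175

-0.175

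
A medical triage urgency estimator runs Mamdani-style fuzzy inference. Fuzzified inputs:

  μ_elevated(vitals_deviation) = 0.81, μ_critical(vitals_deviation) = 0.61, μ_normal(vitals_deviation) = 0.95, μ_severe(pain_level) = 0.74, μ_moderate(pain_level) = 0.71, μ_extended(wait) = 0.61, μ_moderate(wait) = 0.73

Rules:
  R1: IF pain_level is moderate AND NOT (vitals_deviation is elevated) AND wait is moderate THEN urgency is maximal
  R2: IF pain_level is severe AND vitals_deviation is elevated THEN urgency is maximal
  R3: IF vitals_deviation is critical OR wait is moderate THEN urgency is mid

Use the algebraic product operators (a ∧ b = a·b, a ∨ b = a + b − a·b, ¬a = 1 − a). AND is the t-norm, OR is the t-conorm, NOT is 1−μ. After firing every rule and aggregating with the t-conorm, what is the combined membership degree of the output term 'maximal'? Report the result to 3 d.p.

R1: moderate=0.71, ¬elevated=1−0.81=0.19, moderate=0.73; AND[a·b] → w = 0.0985
R2: severe=0.74, elevated=0.81; AND[a·b] → w = 0.5994
R3: critical=0.61, moderate=0.73; OR[a + b − a·b] → w = 0.8947
Rules with consequent 'maximal': {R1, R2} → strengths 0.0985, 0.5994
Aggregate via t-conorm [a + b − a·b]: 0.6388

0.639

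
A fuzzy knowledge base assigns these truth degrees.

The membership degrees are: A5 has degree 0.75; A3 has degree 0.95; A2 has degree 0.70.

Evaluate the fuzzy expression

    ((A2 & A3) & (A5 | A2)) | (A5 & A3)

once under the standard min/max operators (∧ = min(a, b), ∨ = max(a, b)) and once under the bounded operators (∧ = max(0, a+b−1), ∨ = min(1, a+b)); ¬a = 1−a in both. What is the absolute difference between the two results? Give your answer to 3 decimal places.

0.250

Under standard min/max:
  A2 & A3 = min(a, b) on (0.70, 0.95) = 0.70
  A5 | A2 = max(a, b) on (0.75, 0.70) = 0.75
  (A2 & A3) & (A5 | A2) = min(a, b) on (0.70, 0.75) = 0.70
  A5 & A3 = min(a, b) on (0.75, 0.95) = 0.75
  ((A2 & A3) & (A5 | A2)) | (A5 & A3) = max(a, b) on (0.70, 0.75) = 0.75
  → value = 0.7500
Under bounded:
  A2 & A3 = max(0, a+b−1) on (0.70, 0.95) = 0.65
  A5 | A2 = min(1, a+b) on (0.75, 0.70) = 1.00
  (A2 & A3) & (A5 | A2) = max(0, a+b−1) on (0.65, 1.00) = 0.65
  A5 & A3 = max(0, a+b−1) on (0.75, 0.95) = 0.70
  ((A2 & A3) & (A5 | A2)) | (A5 & A3) = min(1, a+b) on (0.65, 0.70) = 1.00
  → value = 1.0000
|0.7500 − 1.0000| = 0.250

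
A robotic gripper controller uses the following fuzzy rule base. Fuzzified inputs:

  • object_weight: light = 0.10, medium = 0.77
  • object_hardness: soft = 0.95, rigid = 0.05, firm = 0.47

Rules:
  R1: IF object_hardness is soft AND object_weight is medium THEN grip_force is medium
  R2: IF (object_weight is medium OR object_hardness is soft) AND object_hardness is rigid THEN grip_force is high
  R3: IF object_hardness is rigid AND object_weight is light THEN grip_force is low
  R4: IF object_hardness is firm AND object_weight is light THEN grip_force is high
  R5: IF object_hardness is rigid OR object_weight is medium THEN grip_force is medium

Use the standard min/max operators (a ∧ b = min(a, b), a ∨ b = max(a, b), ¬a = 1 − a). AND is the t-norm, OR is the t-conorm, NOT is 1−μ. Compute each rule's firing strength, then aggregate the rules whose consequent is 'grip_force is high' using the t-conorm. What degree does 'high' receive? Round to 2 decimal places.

R1: soft=0.95, medium=0.77; AND[min(a, b)] → w = 0.77
R2: (medium=0.77 OR soft=0.95) = 0.95; AND[min(a, b)] with rigid=0.05 → w = 0.05
R3: rigid=0.05, light=0.10; AND[min(a, b)] → w = 0.05
R4: firm=0.47, light=0.10; AND[min(a, b)] → w = 0.10
R5: rigid=0.05, medium=0.77; OR[max(a, b)] → w = 0.77
Rules with consequent 'high': {R2, R4} → strengths 0.05, 0.10
Aggregate via t-conorm [max(a, b)]: 0.10

0.10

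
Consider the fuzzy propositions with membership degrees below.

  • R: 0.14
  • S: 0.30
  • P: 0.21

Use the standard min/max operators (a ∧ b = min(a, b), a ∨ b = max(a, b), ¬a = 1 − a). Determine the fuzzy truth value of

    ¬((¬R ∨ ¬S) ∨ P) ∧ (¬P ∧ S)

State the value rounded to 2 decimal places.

0.14

¬R = 1 − 0.14 = 0.86
¬S = 1 − 0.30 = 0.70
¬R ∨ ¬S = max(a, b) on (0.86, 0.70) = 0.86
(¬R ∨ ¬S) ∨ P = max(a, b) on (0.86, 0.21) = 0.86
¬((¬R ∨ ¬S) ∨ P) = 1 − 0.86 = 0.14
¬P = 1 − 0.21 = 0.79
¬P ∧ S = min(a, b) on (0.79, 0.30) = 0.30
¬((¬R ∨ ¬S) ∨ P) ∧ (¬P ∧ S) = min(a, b) on (0.14, 0.30) = 0.14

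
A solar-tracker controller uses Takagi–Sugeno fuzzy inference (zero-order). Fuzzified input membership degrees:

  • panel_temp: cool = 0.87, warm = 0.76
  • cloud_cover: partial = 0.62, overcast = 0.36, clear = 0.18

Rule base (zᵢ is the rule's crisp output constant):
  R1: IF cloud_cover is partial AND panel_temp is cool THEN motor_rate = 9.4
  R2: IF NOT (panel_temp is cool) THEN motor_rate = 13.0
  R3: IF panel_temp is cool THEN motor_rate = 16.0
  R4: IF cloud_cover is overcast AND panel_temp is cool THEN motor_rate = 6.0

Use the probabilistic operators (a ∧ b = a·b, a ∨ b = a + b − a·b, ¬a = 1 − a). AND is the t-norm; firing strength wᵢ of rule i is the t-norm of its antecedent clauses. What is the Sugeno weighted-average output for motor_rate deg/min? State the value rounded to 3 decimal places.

12.177

R1 (z=9.4): partial=0.62, cool=0.87; AND[a·b] → w = 0.5394
R2 (z=13.0): ¬cool=1−0.87=0.13 → w = 0.1300
R3 (z=16.0): cool=0.87 → w = 0.8700
R4 (z=6.0): overcast=0.36, cool=0.87; AND[a·b] → w = 0.3132
Weighted average = (0.5394·9.4 + 0.1300·13.0 + 0.8700·16.0 + 0.3132·6.0) / (0.5394 + 0.1300 + 0.8700 + 0.3132)
  = 22.5596 / 1.8526 = 12.177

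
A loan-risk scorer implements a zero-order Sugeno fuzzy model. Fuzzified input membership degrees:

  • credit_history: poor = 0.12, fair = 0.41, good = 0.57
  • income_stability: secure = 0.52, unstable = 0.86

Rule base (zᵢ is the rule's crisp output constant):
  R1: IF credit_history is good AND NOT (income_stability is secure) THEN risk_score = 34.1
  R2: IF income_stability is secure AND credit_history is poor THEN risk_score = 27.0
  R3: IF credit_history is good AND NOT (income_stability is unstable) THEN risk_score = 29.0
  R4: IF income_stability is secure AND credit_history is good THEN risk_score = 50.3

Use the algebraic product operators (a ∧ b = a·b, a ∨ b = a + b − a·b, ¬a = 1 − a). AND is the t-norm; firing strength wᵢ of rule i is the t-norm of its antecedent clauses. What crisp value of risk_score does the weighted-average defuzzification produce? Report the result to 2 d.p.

R1 (z=34.1): good=0.57, ¬secure=1−0.52=0.48; AND[a·b] → w = 0.2736
R2 (z=27.0): secure=0.52, poor=0.12; AND[a·b] → w = 0.0624
R3 (z=29.0): good=0.57, ¬unstable=1−0.86=0.14; AND[a·b] → w = 0.0798
R4 (z=50.3): secure=0.52, good=0.57; AND[a·b] → w = 0.2964
Weighted average = (0.2736·34.1 + 0.0624·27.0 + 0.0798·29.0 + 0.2964·50.3) / (0.2736 + 0.0624 + 0.0798 + 0.2964)
  = 28.2377 / 0.7122 = 39.65

39.65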